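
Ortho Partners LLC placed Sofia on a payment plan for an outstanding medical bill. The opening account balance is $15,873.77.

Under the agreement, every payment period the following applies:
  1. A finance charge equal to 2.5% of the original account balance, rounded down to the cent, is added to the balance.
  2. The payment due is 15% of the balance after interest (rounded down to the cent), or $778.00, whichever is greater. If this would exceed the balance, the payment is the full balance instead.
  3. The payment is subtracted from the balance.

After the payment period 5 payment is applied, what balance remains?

Payment period 1: opening $15,873.77; interest $396.84 → $16,270.61; payment $2,440.59; balance $13,830.02
Payment period 2: opening $13,830.02; interest $396.84 → $14,226.86; payment $2,134.02; balance $12,092.84
Payment period 3: opening $12,092.84; interest $396.84 → $12,489.68; payment $1,873.45; balance $10,616.23
Payment period 4: opening $10,616.23; interest $396.84 → $11,013.07; payment $1,651.96; balance $9,361.11
Payment period 5: opening $9,361.11; interest $396.84 → $9,757.95; payment $1,463.69; balance $8,294.26

$8,294.26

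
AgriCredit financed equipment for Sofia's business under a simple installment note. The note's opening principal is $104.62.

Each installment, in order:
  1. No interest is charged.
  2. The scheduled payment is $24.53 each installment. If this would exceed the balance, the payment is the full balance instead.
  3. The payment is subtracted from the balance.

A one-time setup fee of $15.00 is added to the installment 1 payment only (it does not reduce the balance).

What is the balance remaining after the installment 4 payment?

# | Opening | Payment | Fee | End bal
1 | $104.62 | $24.53 | $15.00 | $80.09
2 | $80.09 | $24.53 | — | $55.56
3 | $55.56 | $24.53 | — | $31.03
4 | $31.03 | $24.53 | — | $6.50

$6.50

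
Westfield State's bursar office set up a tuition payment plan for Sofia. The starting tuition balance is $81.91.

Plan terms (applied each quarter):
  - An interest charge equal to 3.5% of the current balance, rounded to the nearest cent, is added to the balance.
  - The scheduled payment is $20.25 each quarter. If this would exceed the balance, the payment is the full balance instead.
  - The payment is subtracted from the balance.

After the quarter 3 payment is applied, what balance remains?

# | Opening | Interest | Payment | End bal
1 | $81.91 | $2.87 | $20.25 | $64.53
2 | $64.53 | $2.26 | $20.25 | $46.54
3 | $46.54 | $1.63 | $20.25 | $27.92

$27.92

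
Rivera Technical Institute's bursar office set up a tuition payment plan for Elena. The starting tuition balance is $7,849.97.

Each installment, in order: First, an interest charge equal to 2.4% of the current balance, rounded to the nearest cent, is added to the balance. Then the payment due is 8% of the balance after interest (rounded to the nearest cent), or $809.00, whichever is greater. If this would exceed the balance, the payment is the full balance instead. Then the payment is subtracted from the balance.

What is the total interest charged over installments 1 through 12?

$1,194.68

Installment 1: opening $7,849.97; interest $188.40 → $8,038.37; payment $809.00; balance $7,229.37
Installment 2: opening $7,229.37; interest $173.50 → $7,402.87; payment $809.00; balance $6,593.87
Installment 3: opening $6,593.87; interest $158.25 → $6,752.12; payment $809.00; balance $5,943.12
Installment 4: opening $5,943.12; interest $142.63 → $6,085.75; payment $809.00; balance $5,276.75
Installment 5: opening $5,276.75; interest $126.64 → $5,403.39; payment $809.00; balance $4,594.39
Installment 6: opening $4,594.39; interest $110.27 → $4,704.66; payment $809.00; balance $3,895.66
Installment 7: opening $3,895.66; interest $93.50 → $3,989.16; payment $809.00; balance $3,180.16
Installment 8: opening $3,180.16; interest $76.32 → $3,256.48; payment $809.00; balance $2,447.48
Installment 9: opening $2,447.48; interest $58.74 → $2,506.22; payment $809.00; balance $1,697.22
Installment 10: opening $1,697.22; interest $40.73 → $1,737.95; payment $809.00; balance $928.95
Installment 11: opening $928.95; interest $22.29 → $951.24; payment $809.00; balance $142.24
Installment 12: opening $142.24; interest $3.41 → $145.65; payment $145.65; balance $0.00
Total interest: $188.40 + $173.50 + $158.25 + $142.63 + $126.64 + $110.27 + $93.50 + $76.32 + $58.74 + $40.73 + $22.29 + $3.41 = $1,194.68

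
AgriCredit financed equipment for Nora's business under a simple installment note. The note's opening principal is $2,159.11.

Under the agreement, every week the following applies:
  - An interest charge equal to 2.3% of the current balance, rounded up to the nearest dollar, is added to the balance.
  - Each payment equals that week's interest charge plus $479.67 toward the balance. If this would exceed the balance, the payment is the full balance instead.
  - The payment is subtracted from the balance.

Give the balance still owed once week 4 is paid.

$240.43

Week 1: opening $2,159.11; interest $50.00 → $2,209.11; payment $529.67; balance $1,679.44
Week 2: opening $1,679.44; interest $39.00 → $1,718.44; payment $518.67; balance $1,199.77
Week 3: opening $1,199.77; interest $28.00 → $1,227.77; payment $507.67; balance $720.10
Week 4: opening $720.10; interest $17.00 → $737.10; payment $496.67; balance $240.43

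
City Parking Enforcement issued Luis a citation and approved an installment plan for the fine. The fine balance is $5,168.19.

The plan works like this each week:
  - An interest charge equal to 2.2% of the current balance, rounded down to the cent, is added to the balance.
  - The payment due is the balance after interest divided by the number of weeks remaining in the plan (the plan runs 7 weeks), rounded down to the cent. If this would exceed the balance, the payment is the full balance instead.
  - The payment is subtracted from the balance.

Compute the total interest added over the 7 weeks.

Week 1: opening $5,168.19; interest $113.70 → $5,281.89; payment $754.55; balance $4,527.34
Week 2: opening $4,527.34; interest $99.60 → $4,626.94; payment $771.15; balance $3,855.79
Week 3: opening $3,855.79; interest $84.82 → $3,940.61; payment $788.12; balance $3,152.49
Week 4: opening $3,152.49; interest $69.35 → $3,221.84; payment $805.46; balance $2,416.38
Week 5: opening $2,416.38; interest $53.16 → $2,469.54; payment $823.18; balance $1,646.36
Week 6: opening $1,646.36; interest $36.21 → $1,682.57; payment $841.28; balance $841.29
Week 7: opening $841.29; interest $18.50 → $859.79; payment $859.79; balance $0.00
Total interest: $113.70 + $99.60 + $84.82 + $69.35 + $53.16 + $36.21 + $18.50 = $475.34

$475.34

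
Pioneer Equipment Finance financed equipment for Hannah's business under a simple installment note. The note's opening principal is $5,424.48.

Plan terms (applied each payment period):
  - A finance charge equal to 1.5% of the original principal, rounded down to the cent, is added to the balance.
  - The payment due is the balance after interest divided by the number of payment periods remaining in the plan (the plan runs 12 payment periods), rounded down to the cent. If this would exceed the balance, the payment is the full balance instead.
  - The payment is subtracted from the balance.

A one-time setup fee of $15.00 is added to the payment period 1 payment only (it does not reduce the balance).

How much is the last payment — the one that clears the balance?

$704.53

# | Opening | Interest | Payment | Fee | End bal
1 | $5,424.48 | $81.36 | $458.82 | $15.00 | $5,047.02
2 | $5,047.02 | $81.36 | $466.21 | — | $4,662.17
3 | $4,662.17 | $81.36 | $474.35 | — | $4,269.18
4 | $4,269.18 | $81.36 | $483.39 | — | $3,867.15
5 | $3,867.15 | $81.36 | $493.56 | — | $3,454.95
6 | $3,454.95 | $81.36 | $505.18 | — | $3,031.13
7 | $3,031.13 | $81.36 | $518.74 | — | $2,593.75
8 | $2,593.75 | $81.36 | $535.02 | — | $2,140.09
9 | $2,140.09 | $81.36 | $555.36 | — | $1,666.09
10 | $1,666.09 | $81.36 | $582.48 | — | $1,164.97
11 | $1,164.97 | $81.36 | $623.16 | — | $623.17
12 | $623.17 | $81.36 | $704.53 | — | $0.00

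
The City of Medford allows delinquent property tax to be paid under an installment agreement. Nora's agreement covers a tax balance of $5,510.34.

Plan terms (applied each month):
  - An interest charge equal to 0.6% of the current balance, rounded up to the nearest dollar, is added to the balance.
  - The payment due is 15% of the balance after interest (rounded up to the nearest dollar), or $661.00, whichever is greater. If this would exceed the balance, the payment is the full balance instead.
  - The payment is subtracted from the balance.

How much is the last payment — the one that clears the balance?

$154.34

Month 1: opening $5,510.34; interest $34.00 → $5,544.34; payment $832.00; balance $4,712.34
Month 2: opening $4,712.34; interest $29.00 → $4,741.34; payment $712.00; balance $4,029.34
Month 3: opening $4,029.34; interest $25.00 → $4,054.34; payment $661.00; balance $3,393.34
Month 4: opening $3,393.34; interest $21.00 → $3,414.34; payment $661.00; balance $2,753.34
Month 5: opening $2,753.34; interest $17.00 → $2,770.34; payment $661.00; balance $2,109.34
Month 6: opening $2,109.34; interest $13.00 → $2,122.34; payment $661.00; balance $1,461.34
Month 7: opening $1,461.34; interest $9.00 → $1,470.34; payment $661.00; balance $809.34
Month 8: opening $809.34; interest $5.00 → $814.34; payment $661.00; balance $153.34
Month 9: opening $153.34; interest $1.00 → $154.34; payment $154.34; balance $0.00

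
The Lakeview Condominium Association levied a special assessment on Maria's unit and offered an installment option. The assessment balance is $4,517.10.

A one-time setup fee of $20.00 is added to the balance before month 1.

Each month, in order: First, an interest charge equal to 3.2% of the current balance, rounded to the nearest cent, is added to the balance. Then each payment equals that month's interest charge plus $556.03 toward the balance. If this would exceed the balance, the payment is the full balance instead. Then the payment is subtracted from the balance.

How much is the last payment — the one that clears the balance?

$91.70

Month 1: $4,537.10 +$145.19 interest = $4,682.29; pay $701.22 → $3,981.07
Month 2: $3,981.07 +$127.39 interest = $4,108.46; pay $683.42 → $3,425.04
Month 3: $3,425.04 +$109.60 interest = $3,534.64; pay $665.63 → $2,869.01
Month 4: $2,869.01 +$91.81 interest = $2,960.82; pay $647.84 → $2,312.98
Month 5: $2,312.98 +$74.02 interest = $2,387.00; pay $630.05 → $1,756.95
Month 6: $1,756.95 +$56.22 interest = $1,813.17; pay $612.25 → $1,200.92
Month 7: $1,200.92 +$38.43 interest = $1,239.35; pay $594.46 → $644.89
Month 8: $644.89 +$20.64 interest = $665.53; pay $576.67 → $88.86
Month 9: $88.86 +$2.84 interest = $91.70; pay $91.70 → $0.00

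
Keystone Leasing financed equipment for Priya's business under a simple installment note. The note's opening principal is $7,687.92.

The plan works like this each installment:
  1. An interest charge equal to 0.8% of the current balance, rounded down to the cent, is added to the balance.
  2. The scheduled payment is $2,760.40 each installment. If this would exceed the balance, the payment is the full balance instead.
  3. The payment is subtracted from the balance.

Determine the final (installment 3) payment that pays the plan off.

# | Opening | Interest | Payment | End bal
1 | $7,687.92 | $61.50 | $2,760.40 | $4,989.02
2 | $4,989.02 | $39.91 | $2,760.40 | $2,268.53
3 | $2,268.53 | $18.14 | $2,286.67 | $0.00

$2,286.67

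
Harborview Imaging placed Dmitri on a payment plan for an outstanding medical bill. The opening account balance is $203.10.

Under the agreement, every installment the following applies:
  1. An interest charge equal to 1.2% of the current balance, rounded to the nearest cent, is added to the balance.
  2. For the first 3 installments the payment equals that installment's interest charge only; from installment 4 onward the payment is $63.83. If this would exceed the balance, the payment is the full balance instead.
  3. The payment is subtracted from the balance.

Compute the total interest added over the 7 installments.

$12.61

Installment 1: opening $203.10; interest $2.44 → $205.54; payment $2.44; balance $203.10
Installment 2: opening $203.10; interest $2.44 → $205.54; payment $2.44; balance $203.10
Installment 3: opening $203.10; interest $2.44 → $205.54; payment $2.44; balance $203.10
Installment 4: opening $203.10; interest $2.44 → $205.54; payment $63.83; balance $141.71
Installment 5: opening $141.71; interest $1.70 → $143.41; payment $63.83; balance $79.58
Installment 6: opening $79.58; interest $0.95 → $80.53; payment $63.83; balance $16.70
Installment 7: opening $16.70; interest $0.20 → $16.90; payment $16.90; balance $0.00
Total interest: $2.44 + $2.44 + $2.44 + $2.44 + $1.70 + $0.95 + $0.20 = $12.61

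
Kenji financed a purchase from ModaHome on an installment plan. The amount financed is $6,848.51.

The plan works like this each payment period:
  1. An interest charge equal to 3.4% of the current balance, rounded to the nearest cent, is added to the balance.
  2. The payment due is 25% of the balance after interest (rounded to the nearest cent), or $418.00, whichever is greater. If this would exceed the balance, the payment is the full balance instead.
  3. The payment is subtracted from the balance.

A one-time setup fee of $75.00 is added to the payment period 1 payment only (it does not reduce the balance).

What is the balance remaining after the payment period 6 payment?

$1,489.66

Payment period 1: opening $6,848.51; interest $232.85 → $7,081.36; payment $1,770.34 (+ $75.00 fee); balance $5,311.02
Payment period 2: opening $5,311.02; interest $180.57 → $5,491.59; payment $1,372.90; balance $4,118.69
Payment period 3: opening $4,118.69; interest $140.04 → $4,258.73; payment $1,064.68; balance $3,194.05
Payment period 4: opening $3,194.05; interest $108.60 → $3,302.65; payment $825.66; balance $2,476.99
Payment period 5: opening $2,476.99; interest $84.22 → $2,561.21; payment $640.30; balance $1,920.91
Payment period 6: opening $1,920.91; interest $65.31 → $1,986.22; payment $496.56; balance $1,489.66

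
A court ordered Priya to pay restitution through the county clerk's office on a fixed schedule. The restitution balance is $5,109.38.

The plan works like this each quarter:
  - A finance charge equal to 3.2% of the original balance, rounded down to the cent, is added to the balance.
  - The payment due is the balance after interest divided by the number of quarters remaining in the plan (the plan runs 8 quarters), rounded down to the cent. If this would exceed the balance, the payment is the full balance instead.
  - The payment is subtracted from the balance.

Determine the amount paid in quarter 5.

Quarter 1: opening $5,109.38; interest $163.50 → $5,272.88; payment $659.11; balance $4,613.77
Quarter 2: opening $4,613.77; interest $163.50 → $4,777.27; payment $682.46; balance $4,094.81
Quarter 3: opening $4,094.81; interest $163.50 → $4,258.31; payment $709.71; balance $3,548.60
Quarter 4: opening $3,548.60; interest $163.50 → $3,712.10; payment $742.42; balance $2,969.68
Quarter 5: opening $2,969.68; interest $163.50 → $3,133.18; payment $783.29; balance $2,349.89

$783.29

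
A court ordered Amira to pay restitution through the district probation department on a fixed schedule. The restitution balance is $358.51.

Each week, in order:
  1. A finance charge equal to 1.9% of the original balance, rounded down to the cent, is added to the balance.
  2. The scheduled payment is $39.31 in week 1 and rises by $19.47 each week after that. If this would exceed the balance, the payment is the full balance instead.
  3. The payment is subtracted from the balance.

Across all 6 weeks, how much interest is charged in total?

Week 1: $358.51 +$6.81 interest = $365.32; pay $39.31 → $326.01
Week 2: $326.01 +$6.81 interest = $332.82; pay $58.78 → $274.04
Week 3: $274.04 +$6.81 interest = $280.85; pay $78.25 → $202.60
Week 4: $202.60 +$6.81 interest = $209.41; pay $97.72 → $111.69
Week 5: $111.69 +$6.81 interest = $118.50; pay $117.19 → $1.31
Week 6: $1.31 +$6.81 interest = $8.12; pay $8.12 → $0.00
Total interest: $6.81 + $6.81 + $6.81 + $6.81 + $6.81 + $6.81 = $40.86

$40.86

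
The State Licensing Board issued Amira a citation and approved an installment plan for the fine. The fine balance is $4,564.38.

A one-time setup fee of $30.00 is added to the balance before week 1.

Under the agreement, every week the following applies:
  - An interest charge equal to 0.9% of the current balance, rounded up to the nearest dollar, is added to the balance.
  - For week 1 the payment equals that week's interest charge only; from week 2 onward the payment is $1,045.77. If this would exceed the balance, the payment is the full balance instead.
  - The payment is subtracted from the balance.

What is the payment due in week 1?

Week 1: $4,594.38 +$42.00 interest = $4,636.38; pay $42.00 → $4,594.38

$42.00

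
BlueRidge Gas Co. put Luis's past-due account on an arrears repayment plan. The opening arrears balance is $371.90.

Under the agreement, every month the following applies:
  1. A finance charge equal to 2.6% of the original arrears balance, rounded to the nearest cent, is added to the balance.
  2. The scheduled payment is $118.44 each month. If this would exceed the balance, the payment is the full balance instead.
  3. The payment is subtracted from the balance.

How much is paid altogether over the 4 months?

$410.58

# | Opening | Interest | Payment | End bal
1 | $371.90 | $9.67 | $118.44 | $263.13
2 | $263.13 | $9.67 | $118.44 | $154.36
3 | $154.36 | $9.67 | $118.44 | $45.59
4 | $45.59 | $9.67 | $55.26 | $0.00
Total paid: $410.58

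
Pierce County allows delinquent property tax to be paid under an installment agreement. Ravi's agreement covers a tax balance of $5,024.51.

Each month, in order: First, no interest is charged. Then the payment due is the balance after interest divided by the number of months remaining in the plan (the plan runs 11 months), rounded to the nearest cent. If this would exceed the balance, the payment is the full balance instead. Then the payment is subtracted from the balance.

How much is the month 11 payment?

$456.77

Month 1: opening $5,024.51; payment $456.77; balance $4,567.74
Month 2: opening $4,567.74; payment $456.77; balance $4,110.97
Month 3: opening $4,110.97; payment $456.77; balance $3,654.20
Month 4: opening $3,654.20; payment $456.78; balance $3,197.42
Month 5: opening $3,197.42; payment $456.77; balance $2,740.65
Month 6: opening $2,740.65; payment $456.78; balance $2,283.87
Month 7: opening $2,283.87; payment $456.77; balance $1,827.10
Month 8: opening $1,827.10; payment $456.78; balance $1,370.32
Month 9: opening $1,370.32; payment $456.77; balance $913.55
Month 10: opening $913.55; payment $456.78; balance $456.77
Month 11: opening $456.77; payment $456.77; balance $0.00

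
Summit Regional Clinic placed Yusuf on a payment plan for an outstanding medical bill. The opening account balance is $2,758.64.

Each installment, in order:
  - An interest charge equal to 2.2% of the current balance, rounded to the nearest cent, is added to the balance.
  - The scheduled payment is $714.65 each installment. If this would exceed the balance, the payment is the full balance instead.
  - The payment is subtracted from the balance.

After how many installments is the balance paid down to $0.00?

Installment 1: opening $2,758.64; interest $60.69 → $2,819.33; payment $714.65; balance $2,104.68
Installment 2: opening $2,104.68; interest $46.30 → $2,150.98; payment $714.65; balance $1,436.33
Installment 3: opening $1,436.33; interest $31.60 → $1,467.93; payment $714.65; balance $753.28
Installment 4: opening $753.28; interest $16.57 → $769.85; payment $714.65; balance $55.20
Installment 5: opening $55.20; interest $1.21 → $56.41; payment $56.41; balance $0.00
Balance reaches $0.00 in installment 5.

5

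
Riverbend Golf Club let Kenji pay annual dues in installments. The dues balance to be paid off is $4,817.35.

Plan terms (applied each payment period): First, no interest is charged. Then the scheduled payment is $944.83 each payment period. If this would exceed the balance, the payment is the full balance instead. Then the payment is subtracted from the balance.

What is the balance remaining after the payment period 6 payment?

Payment period 1: opening $4,817.35; payment $944.83; balance $3,872.52
Payment period 2: opening $3,872.52; payment $944.83; balance $2,927.69
Payment period 3: opening $2,927.69; payment $944.83; balance $1,982.86
Payment period 4: opening $1,982.86; payment $944.83; balance $1,038.03
Payment period 5: opening $1,038.03; payment $944.83; balance $93.20
Payment period 6: opening $93.20; payment $93.20; balance $0.00

$0.00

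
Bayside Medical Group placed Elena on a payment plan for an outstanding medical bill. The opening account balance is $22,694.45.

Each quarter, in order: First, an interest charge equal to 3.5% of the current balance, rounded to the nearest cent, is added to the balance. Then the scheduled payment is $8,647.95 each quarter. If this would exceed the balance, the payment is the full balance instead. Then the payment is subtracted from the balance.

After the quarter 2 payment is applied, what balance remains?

$6,712.29

Quarter 1: opening $22,694.45; interest $794.31 → $23,488.76; payment $8,647.95; balance $14,840.81
Quarter 2: opening $14,840.81; interest $519.43 → $15,360.24; payment $8,647.95; balance $6,712.29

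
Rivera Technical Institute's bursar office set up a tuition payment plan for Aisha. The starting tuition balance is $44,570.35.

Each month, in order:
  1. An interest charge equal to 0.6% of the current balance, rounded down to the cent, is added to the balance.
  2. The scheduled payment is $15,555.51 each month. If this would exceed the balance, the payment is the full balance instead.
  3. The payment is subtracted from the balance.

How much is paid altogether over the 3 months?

$45,096.87

Month 1: opening $44,570.35; interest $267.42 → $44,837.77; payment $15,555.51; balance $29,282.26
Month 2: opening $29,282.26; interest $175.69 → $29,457.95; payment $15,555.51; balance $13,902.44
Month 3: opening $13,902.44; interest $83.41 → $13,985.85; payment $13,985.85; balance $0.00
Total paid: $45,096.87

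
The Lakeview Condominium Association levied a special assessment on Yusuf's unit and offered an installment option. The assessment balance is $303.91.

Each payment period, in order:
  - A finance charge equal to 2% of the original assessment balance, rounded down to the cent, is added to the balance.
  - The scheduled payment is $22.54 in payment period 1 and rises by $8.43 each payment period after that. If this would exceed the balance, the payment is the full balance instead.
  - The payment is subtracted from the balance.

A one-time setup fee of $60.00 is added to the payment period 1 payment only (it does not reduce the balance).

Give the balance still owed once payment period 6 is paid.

$78.64

# | Opening | Interest | Payment | Fee | End bal
1 | $303.91 | $6.07 | $22.54 | $60.00 | $287.44
2 | $287.44 | $6.07 | $30.97 | — | $262.54
3 | $262.54 | $6.07 | $39.40 | — | $229.21
4 | $229.21 | $6.07 | $47.83 | — | $187.45
5 | $187.45 | $6.07 | $56.26 | — | $137.26
6 | $137.26 | $6.07 | $64.69 | — | $78.64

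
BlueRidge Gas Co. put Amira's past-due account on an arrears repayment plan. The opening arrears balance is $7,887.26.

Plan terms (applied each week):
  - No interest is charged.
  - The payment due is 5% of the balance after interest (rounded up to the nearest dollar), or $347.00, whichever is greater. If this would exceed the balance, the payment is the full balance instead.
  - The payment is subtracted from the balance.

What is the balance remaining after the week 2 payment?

Week 1: $7,887.26 − $395.00 → $7,492.26
Week 2: $7,492.26 − $375.00 → $7,117.26

$7,117.26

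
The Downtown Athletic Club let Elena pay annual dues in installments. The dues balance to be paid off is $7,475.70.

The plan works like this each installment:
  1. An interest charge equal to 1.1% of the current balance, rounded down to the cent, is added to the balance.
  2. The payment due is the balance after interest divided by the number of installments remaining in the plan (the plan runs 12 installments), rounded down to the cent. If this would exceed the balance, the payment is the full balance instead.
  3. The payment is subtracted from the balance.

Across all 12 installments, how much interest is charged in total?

# | Opening | Interest | Payment | End bal
1 | $7,475.70 | $82.23 | $629.82 | $6,928.11
2 | $6,928.11 | $76.20 | $636.75 | $6,367.56
3 | $6,367.56 | $70.04 | $643.76 | $5,793.84
4 | $5,793.84 | $63.73 | $650.84 | $5,206.73
5 | $5,206.73 | $57.27 | $658.00 | $4,606.00
6 | $4,606.00 | $50.66 | $665.23 | $3,991.43
7 | $3,991.43 | $43.90 | $672.55 | $3,362.78
8 | $3,362.78 | $36.99 | $679.95 | $2,719.82
9 | $2,719.82 | $29.91 | $687.43 | $2,062.30
10 | $2,062.30 | $22.68 | $694.99 | $1,389.99
11 | $1,389.99 | $15.28 | $702.63 | $702.64
12 | $702.64 | $7.72 | $710.36 | $0.00
Total interest: $82.23 + $76.20 + $70.04 + $63.73 + $57.27 + $50.66 + $43.90 + $36.99 + $29.91 + $22.68 + $15.28 + $7.72 = $556.61

$556.61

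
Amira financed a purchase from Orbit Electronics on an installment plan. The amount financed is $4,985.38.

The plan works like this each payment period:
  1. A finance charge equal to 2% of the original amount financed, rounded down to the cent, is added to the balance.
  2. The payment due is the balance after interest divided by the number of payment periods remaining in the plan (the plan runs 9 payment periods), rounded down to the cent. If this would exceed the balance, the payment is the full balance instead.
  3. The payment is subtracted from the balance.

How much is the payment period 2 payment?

$577.47

Payment period 1: opening $4,985.38; interest $99.70 → $5,085.08; payment $565.00; balance $4,520.08
Payment period 2: opening $4,520.08; interest $99.70 → $4,619.78; payment $577.47; balance $4,042.31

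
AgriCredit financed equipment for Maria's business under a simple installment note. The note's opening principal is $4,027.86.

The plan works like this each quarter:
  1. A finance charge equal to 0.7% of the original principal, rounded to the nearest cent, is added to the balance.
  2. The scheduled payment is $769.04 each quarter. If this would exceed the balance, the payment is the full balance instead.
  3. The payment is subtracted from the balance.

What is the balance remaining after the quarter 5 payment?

# | Opening | Interest | Payment | End bal
1 | $4,027.86 | $28.20 | $769.04 | $3,287.02
2 | $3,287.02 | $28.20 | $769.04 | $2,546.18
3 | $2,546.18 | $28.20 | $769.04 | $1,805.34
4 | $1,805.34 | $28.20 | $769.04 | $1,064.50
5 | $1,064.50 | $28.20 | $769.04 | $323.66

$323.66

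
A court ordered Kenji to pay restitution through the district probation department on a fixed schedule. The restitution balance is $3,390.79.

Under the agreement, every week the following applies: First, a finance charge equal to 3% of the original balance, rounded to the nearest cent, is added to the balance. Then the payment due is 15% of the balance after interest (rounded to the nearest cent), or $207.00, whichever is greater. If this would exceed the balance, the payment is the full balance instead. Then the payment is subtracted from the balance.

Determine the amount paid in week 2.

# | Opening | Interest | Payment | End bal
1 | $3,390.79 | $101.72 | $523.88 | $2,968.63
2 | $2,968.63 | $101.72 | $460.55 | $2,609.80

$460.55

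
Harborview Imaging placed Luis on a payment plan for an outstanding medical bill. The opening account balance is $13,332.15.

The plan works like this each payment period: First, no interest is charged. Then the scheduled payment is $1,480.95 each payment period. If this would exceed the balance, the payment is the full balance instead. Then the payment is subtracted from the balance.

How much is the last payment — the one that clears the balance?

Payment period 1: $13,332.15 − $1,480.95 → $11,851.20
Payment period 2: $11,851.20 − $1,480.95 → $10,370.25
Payment period 3: $10,370.25 − $1,480.95 → $8,889.30
Payment period 4: $8,889.30 − $1,480.95 → $7,408.35
Payment period 5: $7,408.35 − $1,480.95 → $5,927.40
Payment period 6: $5,927.40 − $1,480.95 → $4,446.45
Payment period 7: $4,446.45 − $1,480.95 → $2,965.50
Payment period 8: $2,965.50 − $1,480.95 → $1,484.55
Payment period 9: $1,484.55 − $1,480.95 → $3.60
Payment period 10: $3.60 − $3.60 → $0.00

$3.60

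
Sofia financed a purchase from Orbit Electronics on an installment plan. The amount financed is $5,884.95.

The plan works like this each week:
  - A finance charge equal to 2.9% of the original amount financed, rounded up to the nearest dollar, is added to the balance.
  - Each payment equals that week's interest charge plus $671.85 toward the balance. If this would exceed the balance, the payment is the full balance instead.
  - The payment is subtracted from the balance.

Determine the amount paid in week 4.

Week 1: opening $5,884.95; interest $171.00 → $6,055.95; payment $842.85; balance $5,213.10
Week 2: opening $5,213.10; interest $171.00 → $5,384.10; payment $842.85; balance $4,541.25
Week 3: opening $4,541.25; interest $171.00 → $4,712.25; payment $842.85; balance $3,869.40
Week 4: opening $3,869.40; interest $171.00 → $4,040.40; payment $842.85; balance $3,197.55

$842.85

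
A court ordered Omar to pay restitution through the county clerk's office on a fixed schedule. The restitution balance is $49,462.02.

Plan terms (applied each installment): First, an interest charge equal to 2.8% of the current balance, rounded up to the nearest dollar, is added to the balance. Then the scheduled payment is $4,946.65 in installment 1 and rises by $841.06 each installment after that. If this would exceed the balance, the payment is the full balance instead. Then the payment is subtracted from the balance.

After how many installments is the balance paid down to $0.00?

8

Installment 1: opening $49,462.02; interest $1,385.00 → $50,847.02; payment $4,946.65; balance $45,900.37
Installment 2: opening $45,900.37; interest $1,286.00 → $47,186.37; payment $5,787.71; balance $41,398.66
Installment 3: opening $41,398.66; interest $1,160.00 → $42,558.66; payment $6,628.77; balance $35,929.89
Installment 4: opening $35,929.89; interest $1,007.00 → $36,936.89; payment $7,469.83; balance $29,467.06
Installment 5: opening $29,467.06; interest $826.00 → $30,293.06; payment $8,310.89; balance $21,982.17
Installment 6: opening $21,982.17; interest $616.00 → $22,598.17; payment $9,151.95; balance $13,446.22
Installment 7: opening $13,446.22; interest $377.00 → $13,823.22; payment $9,993.01; balance $3,830.21
Installment 8: opening $3,830.21; interest $108.00 → $3,938.21; payment $3,938.21; balance $0.00
Balance reaches $0.00 in installment 8.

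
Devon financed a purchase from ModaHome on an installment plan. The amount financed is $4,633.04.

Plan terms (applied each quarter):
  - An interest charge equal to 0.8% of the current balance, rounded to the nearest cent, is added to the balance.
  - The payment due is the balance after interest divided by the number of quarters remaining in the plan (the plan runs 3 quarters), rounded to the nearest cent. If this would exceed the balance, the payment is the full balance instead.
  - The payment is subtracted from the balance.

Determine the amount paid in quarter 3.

Quarter 1: opening $4,633.04; interest $37.06 → $4,670.10; payment $1,556.70; balance $3,113.40
Quarter 2: opening $3,113.40; interest $24.91 → $3,138.31; payment $1,569.16; balance $1,569.15
Quarter 3: opening $1,569.15; interest $12.55 → $1,581.70; payment $1,581.70; balance $0.00

$1,581.70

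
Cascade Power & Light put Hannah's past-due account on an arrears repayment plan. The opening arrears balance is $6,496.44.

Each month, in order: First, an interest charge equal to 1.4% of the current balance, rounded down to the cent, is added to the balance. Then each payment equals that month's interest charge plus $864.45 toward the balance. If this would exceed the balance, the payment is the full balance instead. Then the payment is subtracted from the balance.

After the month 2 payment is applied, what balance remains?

$4,767.54

# | Opening | Interest | Payment | End bal
1 | $6,496.44 | $90.95 | $955.40 | $5,631.99
2 | $5,631.99 | $78.84 | $943.29 | $4,767.54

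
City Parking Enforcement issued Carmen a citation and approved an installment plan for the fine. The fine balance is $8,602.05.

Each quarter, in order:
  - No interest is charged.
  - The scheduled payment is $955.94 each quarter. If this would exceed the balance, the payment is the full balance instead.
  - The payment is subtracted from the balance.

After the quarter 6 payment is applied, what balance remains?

$2,866.41

Quarter 1: opening $8,602.05; payment $955.94; balance $7,646.11
Quarter 2: opening $7,646.11; payment $955.94; balance $6,690.17
Quarter 3: opening $6,690.17; payment $955.94; balance $5,734.23
Quarter 4: opening $5,734.23; payment $955.94; balance $4,778.29
Quarter 5: opening $4,778.29; payment $955.94; balance $3,822.35
Quarter 6: opening $3,822.35; payment $955.94; balance $2,866.41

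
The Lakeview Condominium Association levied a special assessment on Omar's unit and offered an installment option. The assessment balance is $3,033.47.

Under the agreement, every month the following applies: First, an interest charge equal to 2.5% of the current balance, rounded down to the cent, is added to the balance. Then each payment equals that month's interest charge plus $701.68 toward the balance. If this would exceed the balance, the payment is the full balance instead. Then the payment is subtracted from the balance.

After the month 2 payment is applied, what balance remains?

$1,630.11

Month 1: $3,033.47 +$75.83 interest = $3,109.30; pay $777.51 → $2,331.79
Month 2: $2,331.79 +$58.29 interest = $2,390.08; pay $759.97 → $1,630.11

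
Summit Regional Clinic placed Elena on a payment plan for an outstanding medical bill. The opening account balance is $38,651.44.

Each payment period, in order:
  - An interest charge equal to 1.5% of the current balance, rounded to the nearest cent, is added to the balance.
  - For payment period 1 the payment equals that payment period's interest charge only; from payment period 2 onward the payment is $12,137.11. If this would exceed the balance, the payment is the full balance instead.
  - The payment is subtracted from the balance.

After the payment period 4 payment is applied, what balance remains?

# | Opening | Interest | Payment | End bal
1 | $38,651.44 | $579.77 | $579.77 | $38,651.44
2 | $38,651.44 | $579.77 | $12,137.11 | $27,094.10
3 | $27,094.10 | $406.41 | $12,137.11 | $15,363.40
4 | $15,363.40 | $230.45 | $12,137.11 | $3,456.74

$3,456.74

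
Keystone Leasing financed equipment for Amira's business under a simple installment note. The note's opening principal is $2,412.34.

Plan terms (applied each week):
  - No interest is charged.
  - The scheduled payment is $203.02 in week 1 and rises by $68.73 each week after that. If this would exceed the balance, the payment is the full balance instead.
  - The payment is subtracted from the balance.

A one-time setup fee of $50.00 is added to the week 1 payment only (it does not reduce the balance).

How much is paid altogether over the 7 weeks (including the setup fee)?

Week 1: $2,412.34 − $203.02 (+ $50.00 fee) → $2,209.32
Week 2: $2,209.32 − $271.75 → $1,937.57
Week 3: $1,937.57 − $340.48 → $1,597.09
Week 4: $1,597.09 − $409.21 → $1,187.88
Week 5: $1,187.88 − $477.94 → $709.94
Week 6: $709.94 − $546.67 → $163.27
Week 7: $163.27 − $163.27 → $0.00
Total paid: $2,462.34

$2,462.34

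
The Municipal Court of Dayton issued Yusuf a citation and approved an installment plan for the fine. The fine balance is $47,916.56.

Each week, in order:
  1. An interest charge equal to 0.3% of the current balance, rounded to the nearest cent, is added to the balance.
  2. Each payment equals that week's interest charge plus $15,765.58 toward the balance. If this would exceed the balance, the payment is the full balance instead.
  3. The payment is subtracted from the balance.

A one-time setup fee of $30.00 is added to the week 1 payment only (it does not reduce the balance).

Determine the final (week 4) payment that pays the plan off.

Week 1: opening $47,916.56; interest $143.75 → $48,060.31; payment $15,909.33 (+ $30.00 fee); balance $32,150.98
Week 2: opening $32,150.98; interest $96.45 → $32,247.43; payment $15,862.03; balance $16,385.40
Week 3: opening $16,385.40; interest $49.16 → $16,434.56; payment $15,814.74; balance $619.82
Week 4: opening $619.82; interest $1.86 → $621.68; payment $621.68; balance $0.00

$621.68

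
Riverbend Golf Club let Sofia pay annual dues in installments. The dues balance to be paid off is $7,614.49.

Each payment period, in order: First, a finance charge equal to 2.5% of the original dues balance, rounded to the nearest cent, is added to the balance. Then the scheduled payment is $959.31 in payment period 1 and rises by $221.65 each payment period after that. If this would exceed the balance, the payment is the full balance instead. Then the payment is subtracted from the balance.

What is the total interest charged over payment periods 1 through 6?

# | Opening | Interest | Payment | End bal
1 | $7,614.49 | $190.36 | $959.31 | $6,845.54
2 | $6,845.54 | $190.36 | $1,180.96 | $5,854.94
3 | $5,854.94 | $190.36 | $1,402.61 | $4,642.69
4 | $4,642.69 | $190.36 | $1,624.26 | $3,208.79
5 | $3,208.79 | $190.36 | $1,845.91 | $1,553.24
6 | $1,553.24 | $190.36 | $1,743.60 | $0.00
Total interest: $190.36 + $190.36 + $190.36 + $190.36 + $190.36 + $190.36 = $1,142.16

$1,142.16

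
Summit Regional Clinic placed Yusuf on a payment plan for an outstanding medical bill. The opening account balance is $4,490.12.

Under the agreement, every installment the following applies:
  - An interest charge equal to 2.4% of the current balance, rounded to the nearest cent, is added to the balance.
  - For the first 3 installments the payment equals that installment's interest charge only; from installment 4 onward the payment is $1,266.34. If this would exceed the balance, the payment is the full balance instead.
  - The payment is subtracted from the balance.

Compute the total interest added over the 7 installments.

$584.81

Installment 1: $4,490.12 +$107.76 interest = $4,597.88; pay $107.76 → $4,490.12
Installment 2: $4,490.12 +$107.76 interest = $4,597.88; pay $107.76 → $4,490.12
Installment 3: $4,490.12 +$107.76 interest = $4,597.88; pay $107.76 → $4,490.12
Installment 4: $4,490.12 +$107.76 interest = $4,597.88; pay $1,266.34 → $3,331.54
Installment 5: $3,331.54 +$79.96 interest = $3,411.50; pay $1,266.34 → $2,145.16
Installment 6: $2,145.16 +$51.48 interest = $2,196.64; pay $1,266.34 → $930.30
Installment 7: $930.30 +$22.33 interest = $952.63; pay $952.63 → $0.00
Total interest: $107.76 + $107.76 + $107.76 + $107.76 + $79.96 + $51.48 + $22.33 = $584.81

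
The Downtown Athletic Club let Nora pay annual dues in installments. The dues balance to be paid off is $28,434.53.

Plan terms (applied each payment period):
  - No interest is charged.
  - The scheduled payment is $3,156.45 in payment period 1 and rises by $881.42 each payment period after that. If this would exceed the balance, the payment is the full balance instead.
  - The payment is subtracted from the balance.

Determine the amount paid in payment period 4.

$5,800.71

Payment period 1: opening $28,434.53; payment $3,156.45; balance $25,278.08
Payment period 2: opening $25,278.08; payment $4,037.87; balance $21,240.21
Payment period 3: opening $21,240.21; payment $4,919.29; balance $16,320.92
Payment period 4: opening $16,320.92; payment $5,800.71; balance $10,520.21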